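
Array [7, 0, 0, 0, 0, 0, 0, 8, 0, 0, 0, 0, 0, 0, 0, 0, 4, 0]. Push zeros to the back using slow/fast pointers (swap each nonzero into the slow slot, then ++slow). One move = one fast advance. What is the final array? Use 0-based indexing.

[7, 8, 4, 0, 0, 0, 0, 0, 0, 0, 0, 0, 0, 0, 0, 0, 0, 0]

slow=0 fast=0: a[fast]=7≠0 swap→a[0]=7, slow++,fast++
slow=1 fast=1: a[fast]=0, fast++
slow=1 fast=2: a[fast]=0, fast++
slow=1 fast=3: a[fast]=0, fast++
slow=1 fast=4: a[fast]=0, fast++
slow=1 fast=5: a[fast]=0, fast++
slow=1 fast=6: a[fast]=0, fast++
slow=1 fast=7: a[fast]=8≠0 swap→a[1]=8, slow++,fast++
slow=2 fast=8: a[fast]=0, fast++
slow=2 fast=9: a[fast]=0, fast++
slow=2 fast=10: a[fast]=0, fast++
slow=2 fast=11: a[fast]=0, fast++
slow=2 fast=12: a[fast]=0, fast++
slow=2 fast=13: a[fast]=0, fast++
slow=2 fast=14: a[fast]=0, fast++
slow=2 fast=15: a[fast]=0, fast++
slow=2 fast=16: a[fast]=4≠0 swap→a[2]=4, slow++,fast++
slow=3 fast=17: a[fast]=0, fast++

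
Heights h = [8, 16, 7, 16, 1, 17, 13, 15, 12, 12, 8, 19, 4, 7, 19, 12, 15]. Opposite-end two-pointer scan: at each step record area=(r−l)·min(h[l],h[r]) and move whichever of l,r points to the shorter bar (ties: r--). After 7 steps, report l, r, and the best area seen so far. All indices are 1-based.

[1,17] min(8,15)*16=128 best=128 * → l++
[2,17] min(16,15)*15=225 best=225 * → r--
[2,16] min(16,12)*14=168 best=225 → r--
[2,15] min(16,19)*13=208 best=225 → l++
[3,15] min(7,19)*12=84 best=225 → l++
[4,15] min(16,19)*11=176 best=225 → l++
[5,15] min(1,19)*10=10 best=225 → l++

l=6, r=15, best area=225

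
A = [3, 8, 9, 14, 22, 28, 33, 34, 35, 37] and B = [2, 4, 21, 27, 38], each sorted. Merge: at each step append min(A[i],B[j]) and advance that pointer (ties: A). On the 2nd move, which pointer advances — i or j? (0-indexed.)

i=0 j=0: A[i]=3>B[j]=2 take 2, j++
i=0 j=1: A[i]=3<=B[j]=4 take 3, i++

i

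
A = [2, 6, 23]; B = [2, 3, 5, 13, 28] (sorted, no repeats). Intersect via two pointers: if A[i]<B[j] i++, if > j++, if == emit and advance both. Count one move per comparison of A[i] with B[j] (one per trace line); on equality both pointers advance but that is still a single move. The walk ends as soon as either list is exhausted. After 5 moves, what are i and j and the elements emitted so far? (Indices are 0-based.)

i=2, j=4, emitted=[2]

[i=0,j=0] 2==2 emit → i++,j++
[i=1,j=1] 6>3 → j++
[i=1,j=2] 6>5 → j++
[i=1,j=3] 6<13 → i++
[i=2,j=3] 23>13 → j++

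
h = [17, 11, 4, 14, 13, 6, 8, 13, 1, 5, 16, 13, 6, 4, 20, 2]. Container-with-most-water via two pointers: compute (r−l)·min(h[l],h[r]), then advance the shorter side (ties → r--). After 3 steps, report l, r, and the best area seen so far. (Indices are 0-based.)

l=0 r=15: min(17,2)*15=30 best=30 *, r--
l=0 r=14: min(17,20)*14=238 best=238 *, l++
l=1 r=14: min(11,20)*13=143 best=238, l++

l=2, r=14, best area=238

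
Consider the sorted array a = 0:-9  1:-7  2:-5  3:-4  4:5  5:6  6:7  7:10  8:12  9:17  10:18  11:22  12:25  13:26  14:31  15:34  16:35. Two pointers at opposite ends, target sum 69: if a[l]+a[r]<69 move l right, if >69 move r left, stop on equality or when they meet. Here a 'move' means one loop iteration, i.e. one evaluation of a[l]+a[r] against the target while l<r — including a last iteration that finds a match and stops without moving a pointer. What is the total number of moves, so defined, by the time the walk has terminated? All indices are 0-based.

16 moves

l=0 r=16: -9+35=26 <69, l++
l=1 r=16: -7+35=28 <69, l++
l=2 r=16: -5+35=30 <69, l++
l=3 r=16: -4+35=31 <69, l++
l=4 r=16: 5+35=40 <69, l++
l=5 r=16: 6+35=41 <69, l++
l=6 r=16: 7+35=42 <69, l++
l=7 r=16: 10+35=45 <69, l++
l=8 r=16: 12+35=47 <69, l++
l=9 r=16: 17+35=52 <69, l++
l=10 r=16: 18+35=53 <69, l++
l=11 r=16: 22+35=57 <69, l++
l=12 r=16: 25+35=60 <69, l++
l=13 r=16: 26+35=61 <69, l++
l=14 r=16: 31+35=66 <69, l++
l=15 r=16: 34+35=69, found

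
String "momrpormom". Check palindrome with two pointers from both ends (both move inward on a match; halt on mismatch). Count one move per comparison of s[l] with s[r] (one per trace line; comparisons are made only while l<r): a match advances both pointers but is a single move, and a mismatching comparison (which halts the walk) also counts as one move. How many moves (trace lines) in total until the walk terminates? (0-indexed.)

5 moves

l=0 r=9: 'm'=='m', l++,r--
l=1 r=8: 'o'=='o', l++,r--
l=2 r=7: 'm'=='m', l++,r--
l=3 r=6: 'r'=='r', l++,r--
l=4 r=5: 'p'!='o', stop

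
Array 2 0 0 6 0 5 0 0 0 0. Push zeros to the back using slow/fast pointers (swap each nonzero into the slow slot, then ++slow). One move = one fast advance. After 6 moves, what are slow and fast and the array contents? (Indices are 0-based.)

slow=3, fast=6, a=[2, 6, 5, 0, 0, 0, 0, 0, 0, 0]

slow=0 fast=0: a[fast]=2≠0 swap→a[0]=2, slow++,fast++
slow=1 fast=1: a[fast]=0, fast++
slow=1 fast=2: a[fast]=0, fast++
slow=1 fast=3: a[fast]=6≠0 swap→a[1]=6, slow++,fast++
slow=2 fast=4: a[fast]=0, fast++
slow=2 fast=5: a[fast]=5≠0 swap→a[2]=5, slow++,fast++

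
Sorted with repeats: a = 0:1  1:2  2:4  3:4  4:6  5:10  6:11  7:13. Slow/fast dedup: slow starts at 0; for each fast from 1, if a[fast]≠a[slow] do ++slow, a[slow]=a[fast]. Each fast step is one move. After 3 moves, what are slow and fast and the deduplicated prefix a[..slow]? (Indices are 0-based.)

slow=2, fast=4, prefix=[1, 2, 4]

slow=0 fast=1: a[fast]=2≠a[slow]=1 write a[1]=2, slow++,fast++
slow=1 fast=2: a[fast]=4≠a[slow]=2 write a[2]=4, slow++,fast++
slow=2 fast=3: a[fast]=4=a[slow] dup, fast++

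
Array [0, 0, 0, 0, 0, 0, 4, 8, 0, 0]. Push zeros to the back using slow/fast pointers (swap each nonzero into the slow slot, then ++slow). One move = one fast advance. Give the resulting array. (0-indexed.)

[4, 8, 0, 0, 0, 0, 0, 0, 0, 0]

(s=0,f=0) a[fast]=0 → fast++
(s=0,f=1) a[fast]=0 → fast++
(s=0,f=2) a[fast]=0 → fast++
(s=0,f=3) a[fast]=0 → fast++
(s=0,f=4) a[fast]=0 → fast++
(s=0,f=5) a[fast]=0 → fast++
(s=0,f=6) a[fast]=4≠0 swap→a[0]=4 → slow++,fast++
(s=1,f=7) a[fast]=8≠0 swap→a[1]=8 → slow++,fast++
(s=2,f=8) a[fast]=0 → fast++
(s=2,f=9) a[fast]=0 → fast++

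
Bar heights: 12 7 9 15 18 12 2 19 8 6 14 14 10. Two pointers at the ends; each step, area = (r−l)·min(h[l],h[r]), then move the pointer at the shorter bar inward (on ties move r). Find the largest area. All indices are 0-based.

max area = 132

[0,12] min(12,10)*12=120 best=120 * → r--
[0,11] min(12,14)*11=132 best=132 * → l++
[1,11] min(7,14)*10=70 best=132 → l++
[2,11] min(9,14)*9=81 best=132 → l++
[3,11] min(15,14)*8=112 best=132 → r--
[3,10] min(15,14)*7=98 best=132 → r--
[3,9] min(15,6)*6=36 best=132 → r--
[3,8] min(15,8)*5=40 best=132 → r--
[3,7] min(15,19)*4=60 best=132 → l++
[4,7] min(18,19)*3=54 best=132 → l++
[5,7] min(12,19)*2=24 best=132 → l++
[6,7] min(2,19)*1=2 best=132 → l++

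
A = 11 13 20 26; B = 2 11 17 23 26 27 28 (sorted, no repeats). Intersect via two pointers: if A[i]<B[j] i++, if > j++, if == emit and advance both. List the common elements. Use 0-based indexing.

i=0 j=0: 11>2, j++
i=0 j=1: 11==11 emit, i++,j++
i=1 j=2: 13<17, i++
i=2 j=2: 20>17, j++
i=2 j=3: 20<23, i++
i=3 j=3: 26>23, j++
i=3 j=4: 26==26 emit, i++,j++

intersection = [11, 26]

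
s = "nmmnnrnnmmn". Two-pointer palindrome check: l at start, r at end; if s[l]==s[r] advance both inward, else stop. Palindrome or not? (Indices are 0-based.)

palindrome

[0,10] 'n'=='n' → l++,r--
[1,9] 'm'=='m' → l++,r--
[2,8] 'm'=='m' → l++,r--
[3,7] 'n'=='n' → l++,r--
[4,6] 'n'=='n' → l++,r--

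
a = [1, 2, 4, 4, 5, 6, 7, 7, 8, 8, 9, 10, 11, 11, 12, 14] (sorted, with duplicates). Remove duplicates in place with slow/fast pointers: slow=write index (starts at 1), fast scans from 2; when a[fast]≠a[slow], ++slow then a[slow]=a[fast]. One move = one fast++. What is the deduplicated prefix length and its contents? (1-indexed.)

length 12; prefix = [1, 2, 4, 5, 6, 7, 8, 9, 10, 11, 12, 14]

slow=1 fast=2: a[fast]=2≠a[slow]=1 write a[2]=2, slow++,fast++
slow=2 fast=3: a[fast]=4≠a[slow]=2 write a[3]=4, slow++,fast++
slow=3 fast=4: a[fast]=4=a[slow] dup, fast++
slow=3 fast=5: a[fast]=5≠a[slow]=4 write a[4]=5, slow++,fast++
slow=4 fast=6: a[fast]=6≠a[slow]=5 write a[5]=6, slow++,fast++
slow=5 fast=7: a[fast]=7≠a[slow]=6 write a[6]=7, slow++,fast++
slow=6 fast=8: a[fast]=7=a[slow] dup, fast++
slow=6 fast=9: a[fast]=8≠a[slow]=7 write a[7]=8, slow++,fast++
slow=7 fast=10: a[fast]=8=a[slow] dup, fast++
slow=7 fast=11: a[fast]=9≠a[slow]=8 write a[8]=9, slow++,fast++
slow=8 fast=12: a[fast]=10≠a[slow]=9 write a[9]=10, slow++,fast++
slow=9 fast=13: a[fast]=11≠a[slow]=10 write a[10]=11, slow++,fast++
slow=10 fast=14: a[fast]=11=a[slow] dup, fast++
slow=10 fast=15: a[fast]=12≠a[slow]=11 write a[11]=12, slow++,fast++
slow=11 fast=16: a[fast]=14≠a[slow]=12 write a[12]=14, slow++,fast++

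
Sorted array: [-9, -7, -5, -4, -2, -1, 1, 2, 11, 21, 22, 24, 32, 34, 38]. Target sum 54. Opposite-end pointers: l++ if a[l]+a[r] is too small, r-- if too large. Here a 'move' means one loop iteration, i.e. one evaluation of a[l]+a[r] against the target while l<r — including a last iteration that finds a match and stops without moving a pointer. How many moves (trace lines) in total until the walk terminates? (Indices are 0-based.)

13 moves

l=0 r=14: -9+38=29 <54, l++
l=1 r=14: -7+38=31 <54, l++
l=2 r=14: -5+38=33 <54, l++
l=3 r=14: -4+38=34 <54, l++
l=4 r=14: -2+38=36 <54, l++
l=5 r=14: -1+38=37 <54, l++
l=6 r=14: 1+38=39 <54, l++
l=7 r=14: 2+38=40 <54, l++
l=8 r=14: 11+38=49 <54, l++
l=9 r=14: 21+38=59 >54, r--
l=9 r=13: 21+34=55 >54, r--
l=9 r=12: 21+32=53 <54, l++
l=10 r=12: 22+32=54, found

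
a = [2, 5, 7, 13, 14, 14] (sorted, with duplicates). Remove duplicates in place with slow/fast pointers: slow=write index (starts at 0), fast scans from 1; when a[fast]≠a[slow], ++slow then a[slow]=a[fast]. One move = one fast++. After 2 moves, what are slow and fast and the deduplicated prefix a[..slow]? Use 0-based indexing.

(s=0,f=1) a[fast]=5≠a[slow]=2 write a[1]=5 → slow++,fast++
(s=1,f=2) a[fast]=7≠a[slow]=5 write a[2]=7 → slow++,fast++

slow=2, fast=3, prefix=[2, 5, 7]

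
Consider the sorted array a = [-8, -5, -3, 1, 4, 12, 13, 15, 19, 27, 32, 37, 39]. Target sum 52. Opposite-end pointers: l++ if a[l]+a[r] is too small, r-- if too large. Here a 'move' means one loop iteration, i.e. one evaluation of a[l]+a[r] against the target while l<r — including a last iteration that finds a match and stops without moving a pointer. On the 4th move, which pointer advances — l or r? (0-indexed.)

l

[0,12] -8+39=31 <52 → l++
[1,12] -5+39=34 <52 → l++
[2,12] -3+39=36 <52 → l++
[3,12] 1+39=40 <52 → l++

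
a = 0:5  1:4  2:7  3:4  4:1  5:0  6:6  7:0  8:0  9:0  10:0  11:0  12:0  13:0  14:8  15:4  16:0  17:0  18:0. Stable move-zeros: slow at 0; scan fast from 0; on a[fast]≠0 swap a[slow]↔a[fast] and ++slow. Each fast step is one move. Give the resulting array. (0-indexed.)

[5, 4, 7, 4, 1, 6, 8, 4, 0, 0, 0, 0, 0, 0, 0, 0, 0, 0, 0]

(s=0,f=0) a[fast]=5≠0 swap→a[0]=5 → slow++,fast++
(s=1,f=1) a[fast]=4≠0 swap→a[1]=4 → slow++,fast++
(s=2,f=2) a[fast]=7≠0 swap→a[2]=7 → slow++,fast++
(s=3,f=3) a[fast]=4≠0 swap→a[3]=4 → slow++,fast++
(s=4,f=4) a[fast]=1≠0 swap→a[4]=1 → slow++,fast++
(s=5,f=5) a[fast]=0 → fast++
(s=5,f=6) a[fast]=6≠0 swap→a[5]=6 → slow++,fast++
(s=6,f=7) a[fast]=0 → fast++
(s=6,f=8) a[fast]=0 → fast++
(s=6,f=9) a[fast]=0 → fast++
(s=6,f=10) a[fast]=0 → fast++
(s=6,f=11) a[fast]=0 → fast++
(s=6,f=12) a[fast]=0 → fast++
(s=6,f=13) a[fast]=0 → fast++
(s=6,f=14) a[fast]=8≠0 swap→a[6]=8 → slow++,fast++
(s=7,f=15) a[fast]=4≠0 swap→a[7]=4 → slow++,fast++
(s=8,f=16) a[fast]=0 → fast++
(s=8,f=17) a[fast]=0 → fast++
(s=8,f=18) a[fast]=0 → fast++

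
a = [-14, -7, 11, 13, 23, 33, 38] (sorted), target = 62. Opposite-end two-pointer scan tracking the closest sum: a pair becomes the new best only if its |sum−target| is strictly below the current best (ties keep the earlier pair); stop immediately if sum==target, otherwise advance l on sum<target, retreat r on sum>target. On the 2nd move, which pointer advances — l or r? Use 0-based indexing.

l=0 r=6: -14+38=24 d=38 *, l++
l=1 r=6: -7+38=31 d=31 *, l++

l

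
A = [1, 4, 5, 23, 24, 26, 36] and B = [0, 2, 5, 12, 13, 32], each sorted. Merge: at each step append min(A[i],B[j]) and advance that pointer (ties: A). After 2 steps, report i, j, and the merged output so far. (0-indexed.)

[i=0,j=0] A[i]=1>B[j]=0 take 0 → j++
[i=0,j=1] A[i]=1<=B[j]=2 take 1 → i++

i=1, j=1, merged so far=[0, 1]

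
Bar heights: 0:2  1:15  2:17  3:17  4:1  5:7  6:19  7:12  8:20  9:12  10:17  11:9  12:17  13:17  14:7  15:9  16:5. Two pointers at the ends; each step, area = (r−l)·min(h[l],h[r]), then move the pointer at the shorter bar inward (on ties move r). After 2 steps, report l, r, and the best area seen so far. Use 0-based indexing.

l=1, r=15, best area=75

[0,16] min(2,5)*16=32 best=32 * → l++
[1,16] min(15,5)*15=75 best=75 * → r--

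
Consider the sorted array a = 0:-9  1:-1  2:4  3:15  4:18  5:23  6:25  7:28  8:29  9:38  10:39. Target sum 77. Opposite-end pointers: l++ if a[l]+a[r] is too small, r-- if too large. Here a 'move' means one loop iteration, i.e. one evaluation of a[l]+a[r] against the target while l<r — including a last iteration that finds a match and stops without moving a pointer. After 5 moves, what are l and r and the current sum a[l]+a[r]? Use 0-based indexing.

l=0 r=10: -9+39=30 <77, l++
l=1 r=10: -1+39=38 <77, l++
l=2 r=10: 4+39=43 <77, l++
l=3 r=10: 15+39=54 <77, l++
l=4 r=10: 18+39=57 <77, l++

l=5, r=10, sum=62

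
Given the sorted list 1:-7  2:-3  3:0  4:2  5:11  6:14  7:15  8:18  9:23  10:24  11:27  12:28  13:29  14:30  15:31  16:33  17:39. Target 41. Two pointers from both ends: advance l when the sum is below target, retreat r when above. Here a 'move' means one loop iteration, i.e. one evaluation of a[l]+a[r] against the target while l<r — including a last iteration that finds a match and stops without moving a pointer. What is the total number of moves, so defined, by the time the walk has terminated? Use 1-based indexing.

l=1 r=17: -7+39=32 <41, l++
l=2 r=17: -3+39=36 <41, l++
l=3 r=17: 0+39=39 <41, l++
l=4 r=17: 2+39=41, found

4 moves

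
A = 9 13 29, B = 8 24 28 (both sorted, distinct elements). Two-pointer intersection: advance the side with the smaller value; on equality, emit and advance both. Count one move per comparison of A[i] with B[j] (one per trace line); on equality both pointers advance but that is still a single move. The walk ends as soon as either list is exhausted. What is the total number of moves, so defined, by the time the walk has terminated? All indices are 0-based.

[i=0,j=0] 9>8 → j++
[i=0,j=1] 9<24 → i++
[i=1,j=1] 13<24 → i++
[i=2,j=1] 29>24 → j++
[i=2,j=2] 29>28 → j++

5 moves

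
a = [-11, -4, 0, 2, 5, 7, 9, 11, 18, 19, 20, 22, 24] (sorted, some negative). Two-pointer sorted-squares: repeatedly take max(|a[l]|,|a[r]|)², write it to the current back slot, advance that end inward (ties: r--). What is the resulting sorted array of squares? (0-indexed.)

[0, 4, 16, 25, 49, 81, 121, 121, 324, 361, 400, 484, 576]

[0,12] |-11|<=|24| out[12]=576 → r--
[0,11] |-11|<=|22| out[11]=484 → r--
[0,10] |-11|<=|20| out[10]=400 → r--
[0,9] |-11|<=|19| out[9]=361 → r--
[0,8] |-11|<=|18| out[8]=324 → r--
[0,7] |-11|<=|11| out[7]=121 → r--
[0,6] |-11|>|9| out[6]=121 → l++
[1,6] |-4|<=|9| out[5]=81 → r--
[1,5] |-4|<=|7| out[4]=49 → r--
[1,4] |-4|<=|5| out[3]=25 → r--
[1,3] |-4|>|2| out[2]=16 → l++
[2,3] |0|<=|2| out[1]=4 → r--
[2,2] |0|<=|0| out[0]=0 → r--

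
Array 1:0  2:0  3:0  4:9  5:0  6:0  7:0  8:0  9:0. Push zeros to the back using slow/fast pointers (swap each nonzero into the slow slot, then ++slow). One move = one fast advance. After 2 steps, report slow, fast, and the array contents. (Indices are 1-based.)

slow=1, fast=3, a=[0, 0, 0, 9, 0, 0, 0, 0, 0]

(s=1,f=1) a[fast]=0 → fast++
(s=1,f=2) a[fast]=0 → fast++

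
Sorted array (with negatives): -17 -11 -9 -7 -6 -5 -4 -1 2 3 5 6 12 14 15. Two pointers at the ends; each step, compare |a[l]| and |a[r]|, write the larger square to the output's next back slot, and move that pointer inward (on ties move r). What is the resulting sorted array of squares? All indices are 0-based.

[1, 4, 9, 16, 25, 25, 36, 36, 49, 81, 121, 144, 196, 225, 289]

l=0 r=14: |-17|>|15| out[14]=289, l++
l=1 r=14: |-11|<=|15| out[13]=225, r--
l=1 r=13: |-11|<=|14| out[12]=196, r--
l=1 r=12: |-11|<=|12| out[11]=144, r--
l=1 r=11: |-11|>|6| out[10]=121, l++
l=2 r=11: |-9|>|6| out[9]=81, l++
l=3 r=11: |-7|>|6| out[8]=49, l++
l=4 r=11: |-6|<=|6| out[7]=36, r--
l=4 r=10: |-6|>|5| out[6]=36, l++
l=5 r=10: |-5|<=|5| out[5]=25, r--
l=5 r=9: |-5|>|3| out[4]=25, l++
l=6 r=9: |-4|>|3| out[3]=16, l++
l=7 r=9: |-1|<=|3| out[2]=9, r--
l=7 r=8: |-1|<=|2| out[1]=4, r--
l=7 r=7: |-1|<=|-1| out[0]=1, r--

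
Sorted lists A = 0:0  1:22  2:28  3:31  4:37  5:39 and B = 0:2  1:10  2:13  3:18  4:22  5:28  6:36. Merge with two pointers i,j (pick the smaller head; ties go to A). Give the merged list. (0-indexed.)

[0, 2, 10, 13, 18, 22, 22, 28, 28, 31, 36, 37, 39]

[i=0,j=0] A[i]=0<=B[j]=2 take 0 → i++
[i=1,j=0] A[i]=22>B[j]=2 take 2 → j++
[i=1,j=1] A[i]=22>B[j]=10 take 10 → j++
[i=1,j=2] A[i]=22>B[j]=13 take 13 → j++
[i=1,j=3] A[i]=22>B[j]=18 take 18 → j++
[i=1,j=4] A[i]=22<=B[j]=22 take 22 → i++
[i=2,j=4] A[i]=28>B[j]=22 take 22 → j++
[i=2,j=5] A[i]=28<=B[j]=28 take 28 → i++
[i=3,j=5] A[i]=31>B[j]=28 take 28 → j++
[i=3,j=6] A[i]=31<=B[j]=36 take 31 → i++
[i=4,j=6] A[i]=37>B[j]=36 take 36 → j++
[i=4,j=7] B done, take A[i]=37 → i++
[i=5,j=7] B done, take A[i]=39 → i++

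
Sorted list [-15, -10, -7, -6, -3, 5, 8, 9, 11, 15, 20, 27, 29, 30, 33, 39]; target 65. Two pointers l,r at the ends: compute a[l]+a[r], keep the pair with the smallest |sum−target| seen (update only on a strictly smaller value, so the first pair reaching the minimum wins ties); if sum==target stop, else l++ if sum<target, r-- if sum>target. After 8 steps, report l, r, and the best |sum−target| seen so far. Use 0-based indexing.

l=0 r=15: -15+39=24 d=41 *, l++
l=1 r=15: -10+39=29 d=36 *, l++
l=2 r=15: -7+39=32 d=33 *, l++
l=3 r=15: -6+39=33 d=32 *, l++
l=4 r=15: -3+39=36 d=29 *, l++
l=5 r=15: 5+39=44 d=21 *, l++
l=6 r=15: 8+39=47 d=18 *, l++
l=7 r=15: 9+39=48 d=17 *, l++

l=8, r=15, best |Δ|=17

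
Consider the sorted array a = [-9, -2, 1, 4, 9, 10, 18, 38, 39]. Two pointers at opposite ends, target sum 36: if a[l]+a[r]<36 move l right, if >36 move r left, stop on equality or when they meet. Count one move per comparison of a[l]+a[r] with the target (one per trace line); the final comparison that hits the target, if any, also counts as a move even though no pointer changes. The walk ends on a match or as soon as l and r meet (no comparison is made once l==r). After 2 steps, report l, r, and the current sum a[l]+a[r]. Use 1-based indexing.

l=2, r=8, sum=36

l=1 r=9: -9+39=30 <36, l++
l=2 r=9: -2+39=37 >36, r--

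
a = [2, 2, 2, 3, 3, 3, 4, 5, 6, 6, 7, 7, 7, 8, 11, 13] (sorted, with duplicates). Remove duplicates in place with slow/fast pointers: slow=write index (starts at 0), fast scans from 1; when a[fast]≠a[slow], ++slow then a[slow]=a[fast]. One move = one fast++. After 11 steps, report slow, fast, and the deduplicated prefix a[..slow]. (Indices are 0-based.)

(s=0,f=1) a[fast]=2=a[slow] dup → fast++
(s=0,f=2) a[fast]=2=a[slow] dup → fast++
(s=0,f=3) a[fast]=3≠a[slow]=2 write a[1]=3 → slow++,fast++
(s=1,f=4) a[fast]=3=a[slow] dup → fast++
(s=1,f=5) a[fast]=3=a[slow] dup → fast++
(s=1,f=6) a[fast]=4≠a[slow]=3 write a[2]=4 → slow++,fast++
(s=2,f=7) a[fast]=5≠a[slow]=4 write a[3]=5 → slow++,fast++
(s=3,f=8) a[fast]=6≠a[slow]=5 write a[4]=6 → slow++,fast++
(s=4,f=9) a[fast]=6=a[slow] dup → fast++
(s=4,f=10) a[fast]=7≠a[slow]=6 write a[5]=7 → slow++,fast++
(s=5,f=11) a[fast]=7=a[slow] dup → fast++

slow=5, fast=12, prefix=[2, 3, 4, 5, 6, 7]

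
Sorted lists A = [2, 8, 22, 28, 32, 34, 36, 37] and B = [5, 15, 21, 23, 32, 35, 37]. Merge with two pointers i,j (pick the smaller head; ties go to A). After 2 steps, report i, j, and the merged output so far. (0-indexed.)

[i=0,j=0] A[i]=2<=B[j]=5 take 2 → i++
[i=1,j=0] A[i]=8>B[j]=5 take 5 → j++

i=1, j=1, merged so far=[2, 5]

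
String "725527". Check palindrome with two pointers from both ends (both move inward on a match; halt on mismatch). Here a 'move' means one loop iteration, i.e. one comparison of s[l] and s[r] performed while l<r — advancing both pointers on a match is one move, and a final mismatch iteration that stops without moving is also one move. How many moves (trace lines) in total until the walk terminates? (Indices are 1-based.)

l=1 r=6: '7'=='7', l++,r--
l=2 r=5: '2'=='2', l++,r--
l=3 r=4: '5'=='5', l++,r--

3 moves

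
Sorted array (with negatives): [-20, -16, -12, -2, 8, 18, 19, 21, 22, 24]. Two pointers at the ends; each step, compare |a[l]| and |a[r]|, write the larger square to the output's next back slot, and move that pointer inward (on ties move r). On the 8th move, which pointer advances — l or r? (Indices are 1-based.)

l

l=1 r=10: |-20|<=|24| out[10]=576, r--
l=1 r=9: |-20|<=|22| out[9]=484, r--
l=1 r=8: |-20|<=|21| out[8]=441, r--
l=1 r=7: |-20|>|19| out[7]=400, l++
l=2 r=7: |-16|<=|19| out[6]=361, r--
l=2 r=6: |-16|<=|18| out[5]=324, r--
l=2 r=5: |-16|>|8| out[4]=256, l++
l=3 r=5: |-12|>|8| out[3]=144, l++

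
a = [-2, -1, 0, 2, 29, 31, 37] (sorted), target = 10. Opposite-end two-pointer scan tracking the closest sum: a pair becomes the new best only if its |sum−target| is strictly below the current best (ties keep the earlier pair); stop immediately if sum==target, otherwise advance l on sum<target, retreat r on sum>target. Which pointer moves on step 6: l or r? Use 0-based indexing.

[0,6] -2+37=35 d=25 * → r--
[0,5] -2+31=29 d=19 * → r--
[0,4] -2+29=27 d=17 * → r--
[0,3] -2+2=0 d=10 * → l++
[1,3] -1+2=1 d=9 * → l++
[2,3] 0+2=2 d=8 * → l++

l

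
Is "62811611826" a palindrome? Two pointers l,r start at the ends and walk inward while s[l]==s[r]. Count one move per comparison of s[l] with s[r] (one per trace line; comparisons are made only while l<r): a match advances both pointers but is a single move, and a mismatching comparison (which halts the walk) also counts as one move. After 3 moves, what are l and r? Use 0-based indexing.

l=3, r=7

[0,10] '6'=='6' → l++,r--
[1,9] '2'=='2' → l++,r--
[2,8] '8'=='8' → l++,r--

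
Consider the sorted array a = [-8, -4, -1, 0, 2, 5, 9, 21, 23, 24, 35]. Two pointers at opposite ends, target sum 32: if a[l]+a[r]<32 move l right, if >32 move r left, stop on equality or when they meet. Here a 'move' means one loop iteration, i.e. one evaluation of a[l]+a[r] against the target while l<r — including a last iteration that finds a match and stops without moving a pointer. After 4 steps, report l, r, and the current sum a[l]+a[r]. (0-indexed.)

l=3, r=9, sum=24

[0,10] -8+35=27 <32 → l++
[1,10] -4+35=31 <32 → l++
[2,10] -1+35=34 >32 → r--
[2,9] -1+24=23 <32 → l++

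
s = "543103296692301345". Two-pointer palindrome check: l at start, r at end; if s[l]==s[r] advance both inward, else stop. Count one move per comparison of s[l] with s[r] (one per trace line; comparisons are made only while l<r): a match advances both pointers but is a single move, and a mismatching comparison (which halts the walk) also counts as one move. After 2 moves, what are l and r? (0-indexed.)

l=2, r=15

l=0 r=17: '5'=='5', l++,r--
l=1 r=16: '4'=='4', l++,r--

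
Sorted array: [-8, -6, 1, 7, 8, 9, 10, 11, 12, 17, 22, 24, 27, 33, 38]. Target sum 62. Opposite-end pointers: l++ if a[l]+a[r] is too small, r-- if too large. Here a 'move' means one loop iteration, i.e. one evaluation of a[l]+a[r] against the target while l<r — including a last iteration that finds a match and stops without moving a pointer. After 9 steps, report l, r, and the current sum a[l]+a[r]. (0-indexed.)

l=9, r=14, sum=55

[0,14] -8+38=30 <62 → l++
[1,14] -6+38=32 <62 → l++
[2,14] 1+38=39 <62 → l++
[3,14] 7+38=45 <62 → l++
[4,14] 8+38=46 <62 → l++
[5,14] 9+38=47 <62 → l++
[6,14] 10+38=48 <62 → l++
[7,14] 11+38=49 <62 → l++
[8,14] 12+38=50 <62 → l++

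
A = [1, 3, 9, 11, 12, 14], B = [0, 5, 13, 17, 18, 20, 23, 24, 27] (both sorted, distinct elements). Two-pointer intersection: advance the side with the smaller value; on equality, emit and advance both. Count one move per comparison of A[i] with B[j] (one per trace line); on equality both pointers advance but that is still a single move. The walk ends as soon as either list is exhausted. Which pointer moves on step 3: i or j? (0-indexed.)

i

[i=0,j=0] 1>0 → j++
[i=0,j=1] 1<5 → i++
[i=1,j=1] 3<5 → i++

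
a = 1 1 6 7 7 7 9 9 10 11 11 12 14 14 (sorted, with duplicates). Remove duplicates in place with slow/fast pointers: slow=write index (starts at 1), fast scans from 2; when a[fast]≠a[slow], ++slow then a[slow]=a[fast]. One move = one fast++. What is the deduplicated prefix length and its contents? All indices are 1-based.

(s=1,f=2) a[fast]=1=a[slow] dup → fast++
(s=1,f=3) a[fast]=6≠a[slow]=1 write a[2]=6 → slow++,fast++
(s=2,f=4) a[fast]=7≠a[slow]=6 write a[3]=7 → slow++,fast++
(s=3,f=5) a[fast]=7=a[slow] dup → fast++
(s=3,f=6) a[fast]=7=a[slow] dup → fast++
(s=3,f=7) a[fast]=9≠a[slow]=7 write a[4]=9 → slow++,fast++
(s=4,f=8) a[fast]=9=a[slow] dup → fast++
(s=4,f=9) a[fast]=10≠a[slow]=9 write a[5]=10 → slow++,fast++
(s=5,f=10) a[fast]=11≠a[slow]=10 write a[6]=11 → slow++,fast++
(s=6,f=11) a[fast]=11=a[slow] dup → fast++
(s=6,f=12) a[fast]=12≠a[slow]=11 write a[7]=12 → slow++,fast++
(s=7,f=13) a[fast]=14≠a[slow]=12 write a[8]=14 → slow++,fast++
(s=8,f=14) a[fast]=14=a[slow] dup → fast++

length 8; prefix = [1, 6, 7, 9, 10, 11, 12, 14]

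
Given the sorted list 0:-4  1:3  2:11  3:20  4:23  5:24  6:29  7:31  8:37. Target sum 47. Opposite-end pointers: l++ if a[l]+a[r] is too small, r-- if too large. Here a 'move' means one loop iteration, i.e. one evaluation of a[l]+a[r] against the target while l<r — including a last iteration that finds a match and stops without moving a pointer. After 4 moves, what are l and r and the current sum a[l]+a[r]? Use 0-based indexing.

l=3, r=7, sum=51

l=0 r=8: -4+37=33 <47, l++
l=1 r=8: 3+37=40 <47, l++
l=2 r=8: 11+37=48 >47, r--
l=2 r=7: 11+31=42 <47, l++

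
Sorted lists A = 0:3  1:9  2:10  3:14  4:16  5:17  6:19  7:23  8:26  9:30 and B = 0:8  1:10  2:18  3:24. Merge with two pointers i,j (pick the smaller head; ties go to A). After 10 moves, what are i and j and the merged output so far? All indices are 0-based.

[i=0,j=0] A[i]=3<=B[j]=8 take 3 → i++
[i=1,j=0] A[i]=9>B[j]=8 take 8 → j++
[i=1,j=1] A[i]=9<=B[j]=10 take 9 → i++
[i=2,j=1] A[i]=10<=B[j]=10 take 10 → i++
[i=3,j=1] A[i]=14>B[j]=10 take 10 → j++
[i=3,j=2] A[i]=14<=B[j]=18 take 14 → i++
[i=4,j=2] A[i]=16<=B[j]=18 take 16 → i++
[i=5,j=2] A[i]=17<=B[j]=18 take 17 → i++
[i=6,j=2] A[i]=19>B[j]=18 take 18 → j++
[i=6,j=3] A[i]=19<=B[j]=24 take 19 → i++

i=7, j=3, merged so far=[3, 8, 9, 10, 10, 14, 16, 17, 18, 19]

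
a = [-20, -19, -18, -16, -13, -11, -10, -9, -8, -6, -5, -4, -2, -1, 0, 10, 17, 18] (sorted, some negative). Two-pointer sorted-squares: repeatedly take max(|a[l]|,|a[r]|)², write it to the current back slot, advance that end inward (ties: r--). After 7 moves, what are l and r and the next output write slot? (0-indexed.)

l=5, r=15, next write slot=10

l=0 r=17: |-20|>|18| out[17]=400, l++
l=1 r=17: |-19|>|18| out[16]=361, l++
l=2 r=17: |-18|<=|18| out[15]=324, r--
l=2 r=16: |-18|>|17| out[14]=324, l++
l=3 r=16: |-16|<=|17| out[13]=289, r--
l=3 r=15: |-16|>|10| out[12]=256, l++
l=4 r=15: |-13|>|10| out[11]=169, l++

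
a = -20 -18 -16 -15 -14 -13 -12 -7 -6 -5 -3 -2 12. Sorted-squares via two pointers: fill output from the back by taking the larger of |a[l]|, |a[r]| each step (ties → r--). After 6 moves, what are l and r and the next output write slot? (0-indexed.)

l=6, r=12, next write slot=6

l=0 r=12: |-20|>|12| out[12]=400, l++
l=1 r=12: |-18|>|12| out[11]=324, l++
l=2 r=12: |-16|>|12| out[10]=256, l++
l=3 r=12: |-15|>|12| out[9]=225, l++
l=4 r=12: |-14|>|12| out[8]=196, l++
l=5 r=12: |-13|>|12| out[7]=169, l++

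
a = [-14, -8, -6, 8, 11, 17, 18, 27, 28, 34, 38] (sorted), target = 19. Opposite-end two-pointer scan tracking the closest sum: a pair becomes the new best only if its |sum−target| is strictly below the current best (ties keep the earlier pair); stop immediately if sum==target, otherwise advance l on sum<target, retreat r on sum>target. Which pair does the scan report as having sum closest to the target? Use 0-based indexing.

l=0 r=10: -14+38=24 d=5 *, r--
l=0 r=9: -14+34=20 d=1 *, r--
l=0 r=8: -14+28=14 d=5, l++
l=1 r=8: -8+28=20 d=1, r--
l=1 r=7: -8+27=19 d=0 *, stop

pair (-8, 27) with sum 19 (|Δ|=0)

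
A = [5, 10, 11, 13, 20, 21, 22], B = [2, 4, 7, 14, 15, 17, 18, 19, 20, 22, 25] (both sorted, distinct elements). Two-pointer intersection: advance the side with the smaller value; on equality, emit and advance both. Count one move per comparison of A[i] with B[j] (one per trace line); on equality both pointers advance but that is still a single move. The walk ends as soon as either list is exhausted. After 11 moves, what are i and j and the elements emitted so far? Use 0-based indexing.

i=0 j=0: 5>2, j++
i=0 j=1: 5>4, j++
i=0 j=2: 5<7, i++
i=1 j=2: 10>7, j++
i=1 j=3: 10<14, i++
i=2 j=3: 11<14, i++
i=3 j=3: 13<14, i++
i=4 j=3: 20>14, j++
i=4 j=4: 20>15, j++
i=4 j=5: 20>17, j++
i=4 j=6: 20>18, j++

i=4, j=7, emitted=[]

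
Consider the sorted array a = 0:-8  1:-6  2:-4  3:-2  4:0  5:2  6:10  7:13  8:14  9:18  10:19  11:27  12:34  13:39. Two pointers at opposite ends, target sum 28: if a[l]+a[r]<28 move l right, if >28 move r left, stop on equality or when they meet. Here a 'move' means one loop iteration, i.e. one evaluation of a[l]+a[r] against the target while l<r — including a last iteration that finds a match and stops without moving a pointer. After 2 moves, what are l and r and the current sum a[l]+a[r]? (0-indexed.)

[0,13] -8+39=31 >28 → r--
[0,12] -8+34=26 <28 → l++

l=1, r=12, sum=28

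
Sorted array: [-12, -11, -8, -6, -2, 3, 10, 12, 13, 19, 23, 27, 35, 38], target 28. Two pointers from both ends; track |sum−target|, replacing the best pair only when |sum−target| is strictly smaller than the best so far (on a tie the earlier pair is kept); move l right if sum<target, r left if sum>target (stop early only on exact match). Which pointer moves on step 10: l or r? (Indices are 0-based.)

r

[0,13] -12+38=26 d=2 * → l++
[1,13] -11+38=27 d=1 * → l++
[2,13] -8+38=30 d=2 → r--
[2,12] -8+35=27 d=1 → l++
[3,12] -6+35=29 d=1 → r--
[3,11] -6+27=21 d=7 → l++
[4,11] -2+27=25 d=3 → l++
[5,11] 3+27=30 d=2 → r--
[5,10] 3+23=26 d=2 → l++
[6,10] 10+23=33 d=5 → r--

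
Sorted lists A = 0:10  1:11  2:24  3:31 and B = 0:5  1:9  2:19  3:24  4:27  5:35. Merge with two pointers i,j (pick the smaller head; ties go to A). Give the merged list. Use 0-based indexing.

i=0 j=0: A[i]=10>B[j]=5 take 5, j++
i=0 j=1: A[i]=10>B[j]=9 take 9, j++
i=0 j=2: A[i]=10<=B[j]=19 take 10, i++
i=1 j=2: A[i]=11<=B[j]=19 take 11, i++
i=2 j=2: A[i]=24>B[j]=19 take 19, j++
i=2 j=3: A[i]=24<=B[j]=24 take 24, i++
i=3 j=3: A[i]=31>B[j]=24 take 24, j++
i=3 j=4: A[i]=31>B[j]=27 take 27, j++
i=3 j=5: A[i]=31<=B[j]=35 take 31, i++
i=4 j=5: A done, take B[j]=35, j++

[5, 9, 10, 11, 19, 24, 24, 27, 31, 35]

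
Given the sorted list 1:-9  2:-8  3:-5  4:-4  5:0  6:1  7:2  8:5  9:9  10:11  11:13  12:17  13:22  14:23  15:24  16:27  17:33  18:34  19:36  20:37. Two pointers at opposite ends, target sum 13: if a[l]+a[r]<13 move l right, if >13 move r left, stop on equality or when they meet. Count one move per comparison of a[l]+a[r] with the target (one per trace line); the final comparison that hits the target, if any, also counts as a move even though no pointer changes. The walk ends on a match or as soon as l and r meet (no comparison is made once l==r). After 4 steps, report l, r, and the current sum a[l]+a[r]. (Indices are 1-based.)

l=1 r=20: -9+37=28 >13, r--
l=1 r=19: -9+36=27 >13, r--
l=1 r=18: -9+34=25 >13, r--
l=1 r=17: -9+33=24 >13, r--

l=1, r=16, sum=18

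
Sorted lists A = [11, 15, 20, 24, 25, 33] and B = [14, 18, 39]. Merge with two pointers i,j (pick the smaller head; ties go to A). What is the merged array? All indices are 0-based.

i=0 j=0: A[i]=11<=B[j]=14 take 11, i++
i=1 j=0: A[i]=15>B[j]=14 take 14, j++
i=1 j=1: A[i]=15<=B[j]=18 take 15, i++
i=2 j=1: A[i]=20>B[j]=18 take 18, j++
i=2 j=2: A[i]=20<=B[j]=39 take 20, i++
i=3 j=2: A[i]=24<=B[j]=39 take 24, i++
i=4 j=2: A[i]=25<=B[j]=39 take 25, i++
i=5 j=2: A[i]=33<=B[j]=39 take 33, i++
i=6 j=2: A done, take B[j]=39, j++

[11, 14, 15, 18, 20, 24, 25, 33, 39]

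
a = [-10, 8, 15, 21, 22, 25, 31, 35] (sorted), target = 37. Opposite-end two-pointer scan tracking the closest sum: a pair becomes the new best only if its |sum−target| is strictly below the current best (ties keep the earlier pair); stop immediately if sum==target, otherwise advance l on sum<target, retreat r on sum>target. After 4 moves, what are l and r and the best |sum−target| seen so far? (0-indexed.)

l=0 r=7: -10+35=25 d=12 *, l++
l=1 r=7: 8+35=43 d=6 *, r--
l=1 r=6: 8+31=39 d=2 *, r--
l=1 r=5: 8+25=33 d=4, l++

l=2, r=5, best |Δ|=2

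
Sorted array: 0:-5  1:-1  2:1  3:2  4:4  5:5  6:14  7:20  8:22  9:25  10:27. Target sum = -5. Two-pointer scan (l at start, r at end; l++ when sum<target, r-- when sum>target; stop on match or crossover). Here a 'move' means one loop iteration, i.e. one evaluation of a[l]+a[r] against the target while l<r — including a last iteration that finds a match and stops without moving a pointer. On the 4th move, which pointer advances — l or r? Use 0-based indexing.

[0,10] -5+27=22 >-5 → r--
[0,9] -5+25=20 >-5 → r--
[0,8] -5+22=17 >-5 → r--
[0,7] -5+20=15 >-5 → r--

r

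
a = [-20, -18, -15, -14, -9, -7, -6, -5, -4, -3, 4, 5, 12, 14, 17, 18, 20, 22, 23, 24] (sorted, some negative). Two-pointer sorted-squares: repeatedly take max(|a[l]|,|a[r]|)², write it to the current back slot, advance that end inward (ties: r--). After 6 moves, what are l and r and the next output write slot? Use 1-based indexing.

l=2, r=15, next write slot=14

[1,20] |-20|<=|24| out[20]=576 → r--
[1,19] |-20|<=|23| out[19]=529 → r--
[1,18] |-20|<=|22| out[18]=484 → r--
[1,17] |-20|<=|20| out[17]=400 → r--
[1,16] |-20|>|18| out[16]=400 → l++
[2,16] |-18|<=|18| out[15]=324 → r--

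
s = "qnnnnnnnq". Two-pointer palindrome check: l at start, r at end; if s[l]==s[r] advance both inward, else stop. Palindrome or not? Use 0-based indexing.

l=0 r=8: 'q'=='q', l++,r--
l=1 r=7: 'n'=='n', l++,r--
l=2 r=6: 'n'=='n', l++,r--
l=3 r=5: 'n'=='n', l++,r--

palindrome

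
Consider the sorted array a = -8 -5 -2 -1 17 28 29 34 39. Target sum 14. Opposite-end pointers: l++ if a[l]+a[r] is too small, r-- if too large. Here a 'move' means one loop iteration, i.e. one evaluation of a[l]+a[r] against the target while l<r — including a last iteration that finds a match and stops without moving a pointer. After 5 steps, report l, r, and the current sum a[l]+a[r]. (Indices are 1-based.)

l=2, r=5, sum=12

l=1 r=9: -8+39=31 >14, r--
l=1 r=8: -8+34=26 >14, r--
l=1 r=7: -8+29=21 >14, r--
l=1 r=6: -8+28=20 >14, r--
l=1 r=5: -8+17=9 <14, l++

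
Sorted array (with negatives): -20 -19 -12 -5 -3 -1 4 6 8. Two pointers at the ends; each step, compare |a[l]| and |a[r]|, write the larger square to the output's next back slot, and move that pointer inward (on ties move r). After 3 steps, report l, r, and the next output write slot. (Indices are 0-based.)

l=0 r=8: |-20|>|8| out[8]=400, l++
l=1 r=8: |-19|>|8| out[7]=361, l++
l=2 r=8: |-12|>|8| out[6]=144, l++

l=3, r=8, next write slot=5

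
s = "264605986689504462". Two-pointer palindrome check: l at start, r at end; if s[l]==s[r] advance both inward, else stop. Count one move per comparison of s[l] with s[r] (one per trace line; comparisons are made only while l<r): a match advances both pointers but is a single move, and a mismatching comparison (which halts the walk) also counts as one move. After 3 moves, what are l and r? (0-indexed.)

l=0 r=17: '2'=='2', l++,r--
l=1 r=16: '6'=='6', l++,r--
l=2 r=15: '4'=='4', l++,r--

l=3, r=14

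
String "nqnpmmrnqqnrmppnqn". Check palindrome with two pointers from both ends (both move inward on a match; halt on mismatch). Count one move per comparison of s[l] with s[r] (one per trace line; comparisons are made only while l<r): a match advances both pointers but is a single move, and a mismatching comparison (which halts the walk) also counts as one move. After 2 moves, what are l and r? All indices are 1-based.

l=1 r=18: 'n'=='n', l++,r--
l=2 r=17: 'q'=='q', l++,r--

l=3, r=16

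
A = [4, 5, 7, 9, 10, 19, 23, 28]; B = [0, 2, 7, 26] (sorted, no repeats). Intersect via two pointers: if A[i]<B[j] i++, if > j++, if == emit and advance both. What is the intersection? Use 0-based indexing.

i=0 j=0: 4>0, j++
i=0 j=1: 4>2, j++
i=0 j=2: 4<7, i++
i=1 j=2: 5<7, i++
i=2 j=2: 7==7 emit, i++,j++
i=3 j=3: 9<26, i++
i=4 j=3: 10<26, i++
i=5 j=3: 19<26, i++
i=6 j=3: 23<26, i++
i=7 j=3: 28>26, j++

intersection = [7]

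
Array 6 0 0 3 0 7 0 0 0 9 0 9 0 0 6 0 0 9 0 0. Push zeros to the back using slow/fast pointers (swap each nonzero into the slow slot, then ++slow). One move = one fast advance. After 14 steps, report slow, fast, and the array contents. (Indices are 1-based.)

slow=6, fast=15, a=[6, 3, 7, 9, 9, 0, 0, 0, 0, 0, 0, 0, 0, 0, 6, 0, 0, 9, 0, 0]

slow=1 fast=1: a[fast]=6≠0 swap→a[1]=6, slow++,fast++
slow=2 fast=2: a[fast]=0, fast++
slow=2 fast=3: a[fast]=0, fast++
slow=2 fast=4: a[fast]=3≠0 swap→a[2]=3, slow++,fast++
slow=3 fast=5: a[fast]=0, fast++
slow=3 fast=6: a[fast]=7≠0 swap→a[3]=7, slow++,fast++
slow=4 fast=7: a[fast]=0, fast++
slow=4 fast=8: a[fast]=0, fast++
slow=4 fast=9: a[fast]=0, fast++
slow=4 fast=10: a[fast]=9≠0 swap→a[4]=9, slow++,fast++
slow=5 fast=11: a[fast]=0, fast++
slow=5 fast=12: a[fast]=9≠0 swap→a[5]=9, slow++,fast++
slow=6 fast=13: a[fast]=0, fast++
slow=6 fast=14: a[fast]=0, fast++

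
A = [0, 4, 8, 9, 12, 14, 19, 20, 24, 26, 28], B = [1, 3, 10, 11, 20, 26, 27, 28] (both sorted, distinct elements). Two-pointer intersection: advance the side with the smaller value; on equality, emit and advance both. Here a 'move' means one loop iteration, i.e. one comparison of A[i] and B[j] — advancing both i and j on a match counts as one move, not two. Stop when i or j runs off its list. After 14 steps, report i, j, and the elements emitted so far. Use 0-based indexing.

i=10, j=6, emitted=[20, 26]

[i=0,j=0] 0<1 → i++
[i=1,j=0] 4>1 → j++
[i=1,j=1] 4>3 → j++
[i=1,j=2] 4<10 → i++
[i=2,j=2] 8<10 → i++
[i=3,j=2] 9<10 → i++
[i=4,j=2] 12>10 → j++
[i=4,j=3] 12>11 → j++
[i=4,j=4] 12<20 → i++
[i=5,j=4] 14<20 → i++
[i=6,j=4] 19<20 → i++
[i=7,j=4] 20==20 emit → i++,j++
[i=8,j=5] 24<26 → i++
[i=9,j=5] 26==26 emit → i++,j++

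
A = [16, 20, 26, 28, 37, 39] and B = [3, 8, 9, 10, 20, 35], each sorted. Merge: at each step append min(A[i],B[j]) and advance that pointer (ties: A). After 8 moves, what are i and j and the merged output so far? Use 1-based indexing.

i=4, j=6, merged so far=[3, 8, 9, 10, 16, 20, 20, 26]

[i=1,j=1] A[i]=16>B[j]=3 take 3 → j++
[i=1,j=2] A[i]=16>B[j]=8 take 8 → j++
[i=1,j=3] A[i]=16>B[j]=9 take 9 → j++
[i=1,j=4] A[i]=16>B[j]=10 take 10 → j++
[i=1,j=5] A[i]=16<=B[j]=20 take 16 → i++
[i=2,j=5] A[i]=20<=B[j]=20 take 20 → i++
[i=3,j=5] A[i]=26>B[j]=20 take 20 → j++
[i=3,j=6] A[i]=26<=B[j]=35 take 26 → i++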